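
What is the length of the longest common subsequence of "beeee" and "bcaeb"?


LCS of "beeee" and "bcaeb"
DP table:
           b    c    a    e    b
      0    0    0    0    0    0
  b   0    1    1    1    1    1
  e   0    1    1    1    2    2
  e   0    1    1    1    2    2
  e   0    1    1    1    2    2
  e   0    1    1    1    2    2
LCS length = dp[5][5] = 2

2


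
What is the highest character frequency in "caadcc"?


Input: caadcc
Character counts:
  'a': 2
  'c': 3
  'd': 1
Maximum frequency: 3

3


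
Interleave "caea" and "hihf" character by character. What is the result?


Interleaving "caea" and "hihf":
  Position 0: 'c' from first, 'h' from second => "ch"
  Position 1: 'a' from first, 'i' from second => "ai"
  Position 2: 'e' from first, 'h' from second => "eh"
  Position 3: 'a' from first, 'f' from second => "af"
Result: chaiehaf

chaiehaf


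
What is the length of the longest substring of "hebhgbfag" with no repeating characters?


Input: "hebhgbfag"
Sliding window (track last position of each char):
  Position 0 ('h'): window [0,0] length 1 -- new best
  Position 1 ('e'): window [0,1] length 2 -- new best
  Position 2 ('b'): window [0,2] length 3 -- new best
  Position 3 ('h'): repeat (last at 0), move window start to 1
  Position 3 ('h'): window [1,3] length 3
  Position 4 ('g'): window [1,4] length 4 -- new best
  Position 5 ('b'): repeat (last at 2), move window start to 3
  Position 5 ('b'): window [3,5] length 3
  Position 6 ('f'): window [3,6] length 4
  Position 7 ('a'): window [3,7] length 5 -- new best
  Position 8 ('g'): repeat (last at 4), move window start to 5
  Position 8 ('g'): window [5,8] length 4
Longest substring with no repeats: "hgbfa" with length 5

5


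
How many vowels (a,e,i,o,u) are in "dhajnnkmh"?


Input: dhajnnkmh
Checking each character:
  'd' at position 0: consonant
  'h' at position 1: consonant
  'a' at position 2: vowel (running total: 1)
  'j' at position 3: consonant
  'n' at position 4: consonant
  'n' at position 5: consonant
  'k' at position 6: consonant
  'm' at position 7: consonant
  'h' at position 8: consonant
Total vowels: 1

1


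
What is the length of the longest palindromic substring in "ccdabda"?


Input: "ccdabda"
Checking substrings for palindromes:
  [0:2] "cc" (len 2) => palindrome
Longest palindromic substring: "cc" with length 2

2


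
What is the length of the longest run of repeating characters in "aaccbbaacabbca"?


Input: "aaccbbaacabbca"
Scanning for longest run:
  Position 1 ('a'): continues run of 'a', length=2
  Position 2 ('c'): new char, reset run to 1
  Position 3 ('c'): continues run of 'c', length=2
  Position 4 ('b'): new char, reset run to 1
  Position 5 ('b'): continues run of 'b', length=2
  Position 6 ('a'): new char, reset run to 1
  Position 7 ('a'): continues run of 'a', length=2
  Position 8 ('c'): new char, reset run to 1
  Position 9 ('a'): new char, reset run to 1
  Position 10 ('b'): new char, reset run to 1
  Position 11 ('b'): continues run of 'b', length=2
  Position 12 ('c'): new char, reset run to 1
  Position 13 ('a'): new char, reset run to 1
Longest run: 'a' with length 2

2


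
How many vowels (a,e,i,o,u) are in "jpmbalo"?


Input: jpmbalo
Checking each character:
  'j' at position 0: consonant
  'p' at position 1: consonant
  'm' at position 2: consonant
  'b' at position 3: consonant
  'a' at position 4: vowel (running total: 1)
  'l' at position 5: consonant
  'o' at position 6: vowel (running total: 2)
Total vowels: 2

2


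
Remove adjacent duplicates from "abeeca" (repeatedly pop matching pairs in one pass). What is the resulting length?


Input: abeeca
Stack-based adjacent duplicate removal:
  Read 'a': push. Stack: a
  Read 'b': push. Stack: ab
  Read 'e': push. Stack: abe
  Read 'e': matches stack top 'e' => pop. Stack: ab
  Read 'c': push. Stack: abc
  Read 'a': push. Stack: abca
Final stack: "abca" (length 4)

4


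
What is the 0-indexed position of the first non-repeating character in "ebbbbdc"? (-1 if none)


Input: ebbbbdc
Character frequencies:
  'b': 4
  'c': 1
  'd': 1
  'e': 1
Scanning left to right for freq == 1:
  Position 0 ('e'): unique! => answer = 0

0


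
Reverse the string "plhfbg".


Input: plhfbg
Reading characters right to left:
  Position 5: 'g'
  Position 4: 'b'
  Position 3: 'f'
  Position 2: 'h'
  Position 1: 'l'
  Position 0: 'p'
Reversed: gbfhlp

gbfhlp


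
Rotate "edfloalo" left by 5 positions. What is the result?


Input: "edfloalo", rotate left by 5
First 5 characters: "edflo"
Remaining characters: "alo"
Concatenate remaining + first: "alo" + "edflo" = "aloedflo"

aloedflo


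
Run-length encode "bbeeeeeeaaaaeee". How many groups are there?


Input: bbeeeeeeaaaaeee
Scanning for consecutive runs:
  Group 1: 'b' x 2 (positions 0-1)
  Group 2: 'e' x 6 (positions 2-7)
  Group 3: 'a' x 4 (positions 8-11)
  Group 4: 'e' x 3 (positions 12-14)
Total groups: 4

4


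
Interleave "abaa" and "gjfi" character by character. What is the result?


Interleaving "abaa" and "gjfi":
  Position 0: 'a' from first, 'g' from second => "ag"
  Position 1: 'b' from first, 'j' from second => "bj"
  Position 2: 'a' from first, 'f' from second => "af"
  Position 3: 'a' from first, 'i' from second => "ai"
Result: agbjafai

agbjafai


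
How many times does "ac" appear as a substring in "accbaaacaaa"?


Searching for "ac" in "accbaaacaaa"
Scanning each position:
  Position 0: "ac" => MATCH
  Position 1: "cc" => no
  Position 2: "cb" => no
  Position 3: "ba" => no
  Position 4: "aa" => no
  Position 5: "aa" => no
  Position 6: "ac" => MATCH
  Position 7: "ca" => no
  Position 8: "aa" => no
  Position 9: "aa" => no
Total occurrences: 2

2


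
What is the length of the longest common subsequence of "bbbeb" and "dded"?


LCS of "bbbeb" and "dded"
DP table:
           d    d    e    d
      0    0    0    0    0
  b   0    0    0    0    0
  b   0    0    0    0    0
  b   0    0    0    0    0
  e   0    0    0    1    1
  b   0    0    0    1    1
LCS length = dp[5][4] = 1

1


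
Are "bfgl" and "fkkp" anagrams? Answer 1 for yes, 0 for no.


Strings: "bfgl", "fkkp"
Sorted first:  bfgl
Sorted second: fkkp
Differ at position 0: 'b' vs 'f' => not anagrams

0


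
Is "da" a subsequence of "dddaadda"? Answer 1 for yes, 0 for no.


Check if "da" is a subsequence of "dddaadda"
Greedy scan:
  Position 0 ('d'): matches sub[0] = 'd'
  Position 1 ('d'): no match needed
  Position 2 ('d'): no match needed
  Position 3 ('a'): matches sub[1] = 'a'
  Position 4 ('a'): no match needed
  Position 5 ('d'): no match needed
  Position 6 ('d'): no match needed
  Position 7 ('a'): no match needed
All 2 characters matched => is a subsequence

1


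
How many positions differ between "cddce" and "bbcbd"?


Comparing "cddce" and "bbcbd" position by position:
  Position 0: 'c' vs 'b' => DIFFER
  Position 1: 'd' vs 'b' => DIFFER
  Position 2: 'd' vs 'c' => DIFFER
  Position 3: 'c' vs 'b' => DIFFER
  Position 4: 'e' vs 'd' => DIFFER
Positions that differ: 5

5


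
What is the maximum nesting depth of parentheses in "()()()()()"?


Input: "()()()()()"
Tracking depth:
  Position 0 '(': depth becomes 1
  Position 1 ')': depth becomes 0
  Position 2 '(': depth becomes 1
  Position 3 ')': depth becomes 0
  Position 4 '(': depth becomes 1
  Position 5 ')': depth becomes 0
  Position 6 '(': depth becomes 1
  Position 7 ')': depth becomes 0
  Position 8 '(': depth becomes 1
  Position 9 ')': depth becomes 0
Maximum depth reached: 1

1


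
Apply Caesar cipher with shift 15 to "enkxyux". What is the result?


Caesar cipher: shift "enkxyux" by 15
  'e' (pos 4) + 15 = pos 19 = 't'
  'n' (pos 13) + 15 = pos 2 = 'c'
  'k' (pos 10) + 15 = pos 25 = 'z'
  'x' (pos 23) + 15 = pos 12 = 'm'
  'y' (pos 24) + 15 = pos 13 = 'n'
  'u' (pos 20) + 15 = pos 9 = 'j'
  'x' (pos 23) + 15 = pos 12 = 'm'
Result: tczmnjm

tczmnjm


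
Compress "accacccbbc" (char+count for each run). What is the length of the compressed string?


Input: accacccbbc
Runs:
  'a' x 1 => "a1"
  'c' x 2 => "c2"
  'a' x 1 => "a1"
  'c' x 3 => "c3"
  'b' x 2 => "b2"
  'c' x 1 => "c1"
Compressed: "a1c2a1c3b2c1"
Compressed length: 12

12


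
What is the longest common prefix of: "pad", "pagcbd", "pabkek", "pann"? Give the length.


Words: pad, pagcbd, pabkek, pann
  Position 0: all 'p' => match
  Position 1: all 'a' => match
  Position 2: ('d', 'g', 'b', 'n') => mismatch, stop
LCP = "pa" (length 2)

2


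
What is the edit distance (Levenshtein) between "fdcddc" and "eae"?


Computing edit distance: "fdcddc" -> "eae"
DP table:
           e    a    e
      0    1    2    3
  f   1    1    2    3
  d   2    2    2    3
  c   3    3    3    3
  d   4    4    4    4
  d   5    5    5    5
  c   6    6    6    6
Edit distance = dp[6][3] = 6

6


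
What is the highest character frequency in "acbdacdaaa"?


Input: acbdacdaaa
Character counts:
  'a': 5
  'b': 1
  'c': 2
  'd': 2
Maximum frequency: 5

5


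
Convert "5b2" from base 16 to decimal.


Input: "5b2" in base 16
Positional expansion:
  Digit '5' (value 5) x 16^2 = 1280
  Digit 'b' (value 11) x 16^1 = 176
  Digit '2' (value 2) x 16^0 = 2
Sum = 1458

1458


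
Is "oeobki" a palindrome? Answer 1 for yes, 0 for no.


Input: oeobki
Reversed: ikboeo
  Compare pos 0 ('o') with pos 5 ('i'): MISMATCH
  Compare pos 1 ('e') with pos 4 ('k'): MISMATCH
  Compare pos 2 ('o') with pos 3 ('b'): MISMATCH
Result: not a palindrome

0


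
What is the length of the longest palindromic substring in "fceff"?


Input: "fceff"
Checking substrings for palindromes:
  [3:5] "ff" (len 2) => palindrome
Longest palindromic substring: "ff" with length 2

2


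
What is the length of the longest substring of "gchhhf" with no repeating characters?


Input: "gchhhf"
Sliding window (track last position of each char):
  Position 0 ('g'): window [0,0] length 1 -- new best
  Position 1 ('c'): window [0,1] length 2 -- new best
  Position 2 ('h'): window [0,2] length 3 -- new best
  Position 3 ('h'): repeat (last at 2), move window start to 3
  Position 3 ('h'): window [3,3] length 1
  Position 4 ('h'): repeat (last at 3), move window start to 4
  Position 4 ('h'): window [4,4] length 1
  Position 5 ('f'): window [4,5] length 2
Longest substring with no repeats: "gch" with length 3

3


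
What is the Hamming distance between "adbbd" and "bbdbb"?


Comparing "adbbd" and "bbdbb" position by position:
  Position 0: 'a' vs 'b' => differ
  Position 1: 'd' vs 'b' => differ
  Position 2: 'b' vs 'd' => differ
  Position 3: 'b' vs 'b' => same
  Position 4: 'd' vs 'b' => differ
Total differences (Hamming distance): 4

4


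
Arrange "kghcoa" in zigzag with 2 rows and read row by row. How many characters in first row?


Zigzag "kghcoa" into 2 rows:
Placing characters:
  'k' => row 0
  'g' => row 1
  'h' => row 0
  'c' => row 1
  'o' => row 0
  'a' => row 1
Rows:
  Row 0: "kho"
  Row 1: "gca"
First row length: 3

3


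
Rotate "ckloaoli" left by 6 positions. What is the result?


Input: "ckloaoli", rotate left by 6
First 6 characters: "ckloao"
Remaining characters: "li"
Concatenate remaining + first: "li" + "ckloao" = "lickloao"

lickloao


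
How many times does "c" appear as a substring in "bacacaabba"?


Searching for "c" in "bacacaabba"
Scanning each position:
  Position 0: "b" => no
  Position 1: "a" => no
  Position 2: "c" => MATCH
  Position 3: "a" => no
  Position 4: "c" => MATCH
  Position 5: "a" => no
  Position 6: "a" => no
  Position 7: "b" => no
  Position 8: "b" => no
  Position 9: "a" => no
Total occurrences: 2

2


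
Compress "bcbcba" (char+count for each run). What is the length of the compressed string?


Input: bcbcba
Runs:
  'b' x 1 => "b1"
  'c' x 1 => "c1"
  'b' x 1 => "b1"
  'c' x 1 => "c1"
  'b' x 1 => "b1"
  'a' x 1 => "a1"
Compressed: "b1c1b1c1b1a1"
Compressed length: 12

12


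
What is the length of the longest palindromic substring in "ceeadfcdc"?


Input: "ceeadfcdc"
Checking substrings for palindromes:
  [6:9] "cdc" (len 3) => palindrome
  [1:3] "ee" (len 2) => palindrome
Longest palindromic substring: "cdc" with length 3

3


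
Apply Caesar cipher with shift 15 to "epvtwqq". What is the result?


Caesar cipher: shift "epvtwqq" by 15
  'e' (pos 4) + 15 = pos 19 = 't'
  'p' (pos 15) + 15 = pos 4 = 'e'
  'v' (pos 21) + 15 = pos 10 = 'k'
  't' (pos 19) + 15 = pos 8 = 'i'
  'w' (pos 22) + 15 = pos 11 = 'l'
  'q' (pos 16) + 15 = pos 5 = 'f'
  'q' (pos 16) + 15 = pos 5 = 'f'
Result: tekilff

tekilff


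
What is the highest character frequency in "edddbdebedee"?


Input: edddbdebedee
Character counts:
  'b': 2
  'd': 5
  'e': 5
Maximum frequency: 5

5


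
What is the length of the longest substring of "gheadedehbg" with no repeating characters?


Input: "gheadedehbg"
Sliding window (track last position of each char):
  Position 0 ('g'): window [0,0] length 1 -- new best
  Position 1 ('h'): window [0,1] length 2 -- new best
  Position 2 ('e'): window [0,2] length 3 -- new best
  Position 3 ('a'): window [0,3] length 4 -- new best
  Position 4 ('d'): window [0,4] length 5 -- new best
  Position 5 ('e'): repeat (last at 2), move window start to 3
  Position 5 ('e'): window [3,5] length 3
  Position 6 ('d'): repeat (last at 4), move window start to 5
  Position 6 ('d'): window [5,6] length 2
  Position 7 ('e'): repeat (last at 5), move window start to 6
  Position 7 ('e'): window [6,7] length 2
  Position 8 ('h'): window [6,8] length 3
  Position 9 ('b'): window [6,9] length 4
  Position 10 ('g'): window [6,10] length 5
Longest substring with no repeats: "ghead" with length 5

5


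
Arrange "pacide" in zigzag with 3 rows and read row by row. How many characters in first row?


Zigzag "pacide" into 3 rows:
Placing characters:
  'p' => row 0
  'a' => row 1
  'c' => row 2
  'i' => row 1
  'd' => row 0
  'e' => row 1
Rows:
  Row 0: "pd"
  Row 1: "aie"
  Row 2: "c"
First row length: 2

2


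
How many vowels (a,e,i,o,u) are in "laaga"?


Input: laaga
Checking each character:
  'l' at position 0: consonant
  'a' at position 1: vowel (running total: 1)
  'a' at position 2: vowel (running total: 2)
  'g' at position 3: consonant
  'a' at position 4: vowel (running total: 3)
Total vowels: 3

3


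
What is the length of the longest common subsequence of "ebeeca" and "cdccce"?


LCS of "ebeeca" and "cdccce"
DP table:
           c    d    c    c    c    e
      0    0    0    0    0    0    0
  e   0    0    0    0    0    0    1
  b   0    0    0    0    0    0    1
  e   0    0    0    0    0    0    1
  e   0    0    0    0    0    0    1
  c   0    1    1    1    1    1    1
  a   0    1    1    1    1    1    1
LCS length = dp[6][6] = 1

1


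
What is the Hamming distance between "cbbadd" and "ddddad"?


Comparing "cbbadd" and "ddddad" position by position:
  Position 0: 'c' vs 'd' => differ
  Position 1: 'b' vs 'd' => differ
  Position 2: 'b' vs 'd' => differ
  Position 3: 'a' vs 'd' => differ
  Position 4: 'd' vs 'a' => differ
  Position 5: 'd' vs 'd' => same
Total differences (Hamming distance): 5

5


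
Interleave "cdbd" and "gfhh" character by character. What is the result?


Interleaving "cdbd" and "gfhh":
  Position 0: 'c' from first, 'g' from second => "cg"
  Position 1: 'd' from first, 'f' from second => "df"
  Position 2: 'b' from first, 'h' from second => "bh"
  Position 3: 'd' from first, 'h' from second => "dh"
Result: cgdfbhdh

cgdfbhdh


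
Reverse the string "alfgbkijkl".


Input: alfgbkijkl
Reading characters right to left:
  Position 9: 'l'
  Position 8: 'k'
  Position 7: 'j'
  Position 6: 'i'
  Position 5: 'k'
  Position 4: 'b'
  Position 3: 'g'
  Position 2: 'f'
  Position 1: 'l'
  Position 0: 'a'
Reversed: lkjikbgfla

lkjikbgfla


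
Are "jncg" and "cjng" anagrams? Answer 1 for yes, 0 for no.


Strings: "jncg", "cjng"
Sorted first:  cgjn
Sorted second: cgjn
Sorted forms match => anagrams

1


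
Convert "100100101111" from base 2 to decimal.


Input: "100100101111" in base 2
Positional expansion:
  Digit '1' (value 1) x 2^11 = 2048
  Digit '0' (value 0) x 2^10 = 0
  Digit '0' (value 0) x 2^9 = 0
  Digit '1' (value 1) x 2^8 = 256
  Digit '0' (value 0) x 2^7 = 0
  Digit '0' (value 0) x 2^6 = 0
  Digit '1' (value 1) x 2^5 = 32
  Digit '0' (value 0) x 2^4 = 0
  Digit '1' (value 1) x 2^3 = 8
  Digit '1' (value 1) x 2^2 = 4
  Digit '1' (value 1) x 2^1 = 2
  Digit '1' (value 1) x 2^0 = 1
Sum = 2351

2351


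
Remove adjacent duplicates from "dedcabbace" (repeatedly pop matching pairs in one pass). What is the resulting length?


Input: dedcabbace
Stack-based adjacent duplicate removal:
  Read 'd': push. Stack: d
  Read 'e': push. Stack: de
  Read 'd': push. Stack: ded
  Read 'c': push. Stack: dedc
  Read 'a': push. Stack: dedca
  Read 'b': push. Stack: dedcab
  Read 'b': matches stack top 'b' => pop. Stack: dedca
  Read 'a': matches stack top 'a' => pop. Stack: dedc
  Read 'c': matches stack top 'c' => pop. Stack: ded
  Read 'e': push. Stack: dede
Final stack: "dede" (length 4)

4


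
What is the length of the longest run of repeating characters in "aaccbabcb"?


Input: "aaccbabcb"
Scanning for longest run:
  Position 1 ('a'): continues run of 'a', length=2
  Position 2 ('c'): new char, reset run to 1
  Position 3 ('c'): continues run of 'c', length=2
  Position 4 ('b'): new char, reset run to 1
  Position 5 ('a'): new char, reset run to 1
  Position 6 ('b'): new char, reset run to 1
  Position 7 ('c'): new char, reset run to 1
  Position 8 ('b'): new char, reset run to 1
Longest run: 'a' with length 2

2


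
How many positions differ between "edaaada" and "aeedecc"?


Comparing "edaaada" and "aeedecc" position by position:
  Position 0: 'e' vs 'a' => DIFFER
  Position 1: 'd' vs 'e' => DIFFER
  Position 2: 'a' vs 'e' => DIFFER
  Position 3: 'a' vs 'd' => DIFFER
  Position 4: 'a' vs 'e' => DIFFER
  Position 5: 'd' vs 'c' => DIFFER
  Position 6: 'a' vs 'c' => DIFFER
Positions that differ: 7

7


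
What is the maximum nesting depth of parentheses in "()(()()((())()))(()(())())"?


Input: "()(()()((())()))(()(())())"
Tracking depth:
  Position 0 '(': depth becomes 1
  Position 1 ')': depth becomes 0
  Position 2 '(': depth becomes 1
  Position 3 '(': depth becomes 2
  Position 4 ')': depth becomes 1
  Position 5 '(': depth becomes 2
  Position 6 ')': depth becomes 1
  Position 7 '(': depth becomes 2
  Position 8 '(': depth becomes 3
  Position 9 '(': depth becomes 4
  Position 10 ')': depth becomes 3
  Position 11 ')': depth becomes 2
  Position 12 '(': depth becomes 3
  Position 13 ')': depth becomes 2
  Position 14 ')': depth becomes 1
  Position 15 ')': depth becomes 0
  Position 16 '(': depth becomes 1
  Position 17 '(': depth becomes 2
  Position 18 ')': depth becomes 1
  Position 19 '(': depth becomes 2
  Position 20 '(': depth becomes 3
  Position 21 ')': depth becomes 2
  Position 22 ')': depth becomes 1
  Position 23 '(': depth becomes 2
  Position 24 ')': depth becomes 1
  Position 25 ')': depth becomes 0
Maximum depth reached: 4

4


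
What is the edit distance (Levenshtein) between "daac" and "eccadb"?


Computing edit distance: "daac" -> "eccadb"
DP table:
           e    c    c    a    d    b
      0    1    2    3    4    5    6
  d   1    1    2    3    4    4    5
  a   2    2    2    3    3    4    5
  a   3    3    3    3    3    4    5
  c   4    4    3    3    4    4    5
Edit distance = dp[4][6] = 5

5


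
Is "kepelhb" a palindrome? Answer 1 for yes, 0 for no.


Input: kepelhb
Reversed: bhlepek
  Compare pos 0 ('k') with pos 6 ('b'): MISMATCH
  Compare pos 1 ('e') with pos 5 ('h'): MISMATCH
  Compare pos 2 ('p') with pos 4 ('l'): MISMATCH
Result: not a palindrome

0


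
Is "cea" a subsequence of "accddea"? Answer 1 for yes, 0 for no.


Check if "cea" is a subsequence of "accddea"
Greedy scan:
  Position 0 ('a'): no match needed
  Position 1 ('c'): matches sub[0] = 'c'
  Position 2 ('c'): no match needed
  Position 3 ('d'): no match needed
  Position 4 ('d'): no match needed
  Position 5 ('e'): matches sub[1] = 'e'
  Position 6 ('a'): matches sub[2] = 'a'
All 3 characters matched => is a subsequence

1


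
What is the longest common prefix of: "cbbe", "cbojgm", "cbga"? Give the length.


Words: cbbe, cbojgm, cbga
  Position 0: all 'c' => match
  Position 1: all 'b' => match
  Position 2: ('b', 'o', 'g') => mismatch, stop
LCP = "cb" (length 2)

2


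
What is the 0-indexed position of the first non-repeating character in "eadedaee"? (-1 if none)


Input: eadedaee
Character frequencies:
  'a': 2
  'd': 2
  'e': 4
Scanning left to right for freq == 1:
  Position 0 ('e'): freq=4, skip
  Position 1 ('a'): freq=2, skip
  Position 2 ('d'): freq=2, skip
  Position 3 ('e'): freq=4, skip
  Position 4 ('d'): freq=2, skip
  Position 5 ('a'): freq=2, skip
  Position 6 ('e'): freq=4, skip
  Position 7 ('e'): freq=4, skip
  No unique character found => answer = -1

-1


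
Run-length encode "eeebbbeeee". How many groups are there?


Input: eeebbbeeee
Scanning for consecutive runs:
  Group 1: 'e' x 3 (positions 0-2)
  Group 2: 'b' x 3 (positions 3-5)
  Group 3: 'e' x 4 (positions 6-9)
Total groups: 3

3


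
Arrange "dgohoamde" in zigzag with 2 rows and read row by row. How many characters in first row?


Zigzag "dgohoamde" into 2 rows:
Placing characters:
  'd' => row 0
  'g' => row 1
  'o' => row 0
  'h' => row 1
  'o' => row 0
  'a' => row 1
  'm' => row 0
  'd' => row 1
  'e' => row 0
Rows:
  Row 0: "doome"
  Row 1: "ghad"
First row length: 5

5


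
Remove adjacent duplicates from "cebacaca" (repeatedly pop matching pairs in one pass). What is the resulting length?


Input: cebacaca
Stack-based adjacent duplicate removal:
  Read 'c': push. Stack: c
  Read 'e': push. Stack: ce
  Read 'b': push. Stack: ceb
  Read 'a': push. Stack: ceba
  Read 'c': push. Stack: cebac
  Read 'a': push. Stack: cebaca
  Read 'c': push. Stack: cebacac
  Read 'a': push. Stack: cebacaca
Final stack: "cebacaca" (length 8)

8


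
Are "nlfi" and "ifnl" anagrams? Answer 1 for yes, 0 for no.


Strings: "nlfi", "ifnl"
Sorted first:  filn
Sorted second: filn
Sorted forms match => anagrams

1


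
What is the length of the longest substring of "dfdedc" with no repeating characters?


Input: "dfdedc"
Sliding window (track last position of each char):
  Position 0 ('d'): window [0,0] length 1 -- new best
  Position 1 ('f'): window [0,1] length 2 -- new best
  Position 2 ('d'): repeat (last at 0), move window start to 1
  Position 2 ('d'): window [1,2] length 2
  Position 3 ('e'): window [1,3] length 3 -- new best
  Position 4 ('d'): repeat (last at 2), move window start to 3
  Position 4 ('d'): window [3,4] length 2
  Position 5 ('c'): window [3,5] length 3
Longest substring with no repeats: "fde" with length 3

3


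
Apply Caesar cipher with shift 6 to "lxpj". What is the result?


Caesar cipher: shift "lxpj" by 6
  'l' (pos 11) + 6 = pos 17 = 'r'
  'x' (pos 23) + 6 = pos 3 = 'd'
  'p' (pos 15) + 6 = pos 21 = 'v'
  'j' (pos 9) + 6 = pos 15 = 'p'
Result: rdvp

rdvp


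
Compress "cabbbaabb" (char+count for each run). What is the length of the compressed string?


Input: cabbbaabb
Runs:
  'c' x 1 => "c1"
  'a' x 1 => "a1"
  'b' x 3 => "b3"
  'a' x 2 => "a2"
  'b' x 2 => "b2"
Compressed: "c1a1b3a2b2"
Compressed length: 10

10


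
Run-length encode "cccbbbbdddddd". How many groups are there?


Input: cccbbbbdddddd
Scanning for consecutive runs:
  Group 1: 'c' x 3 (positions 0-2)
  Group 2: 'b' x 4 (positions 3-6)
  Group 3: 'd' x 6 (positions 7-12)
Total groups: 3

3


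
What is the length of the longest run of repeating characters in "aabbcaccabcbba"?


Input: "aabbcaccabcbba"
Scanning for longest run:
  Position 1 ('a'): continues run of 'a', length=2
  Position 2 ('b'): new char, reset run to 1
  Position 3 ('b'): continues run of 'b', length=2
  Position 4 ('c'): new char, reset run to 1
  Position 5 ('a'): new char, reset run to 1
  Position 6 ('c'): new char, reset run to 1
  Position 7 ('c'): continues run of 'c', length=2
  Position 8 ('a'): new char, reset run to 1
  Position 9 ('b'): new char, reset run to 1
  Position 10 ('c'): new char, reset run to 1
  Position 11 ('b'): new char, reset run to 1
  Position 12 ('b'): continues run of 'b', length=2
  Position 13 ('a'): new char, reset run to 1
Longest run: 'a' with length 2

2


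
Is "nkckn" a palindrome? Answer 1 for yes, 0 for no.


Input: nkckn
Reversed: nkckn
  Compare pos 0 ('n') with pos 4 ('n'): match
  Compare pos 1 ('k') with pos 3 ('k'): match
Result: palindrome

1


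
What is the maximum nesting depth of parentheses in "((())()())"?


Input: "((())()())"
Tracking depth:
  Position 0 '(': depth becomes 1
  Position 1 '(': depth becomes 2
  Position 2 '(': depth becomes 3
  Position 3 ')': depth becomes 2
  Position 4 ')': depth becomes 1
  Position 5 '(': depth becomes 2
  Position 6 ')': depth becomes 1
  Position 7 '(': depth becomes 2
  Position 8 ')': depth becomes 1
  Position 9 ')': depth becomes 0
Maximum depth reached: 3

3


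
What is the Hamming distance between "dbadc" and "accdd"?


Comparing "dbadc" and "accdd" position by position:
  Position 0: 'd' vs 'a' => differ
  Position 1: 'b' vs 'c' => differ
  Position 2: 'a' vs 'c' => differ
  Position 3: 'd' vs 'd' => same
  Position 4: 'c' vs 'd' => differ
Total differences (Hamming distance): 4

4


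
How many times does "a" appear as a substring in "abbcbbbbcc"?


Searching for "a" in "abbcbbbbcc"
Scanning each position:
  Position 0: "a" => MATCH
  Position 1: "b" => no
  Position 2: "b" => no
  Position 3: "c" => no
  Position 4: "b" => no
  Position 5: "b" => no
  Position 6: "b" => no
  Position 7: "b" => no
  Position 8: "c" => no
  Position 9: "c" => no
Total occurrences: 1

1


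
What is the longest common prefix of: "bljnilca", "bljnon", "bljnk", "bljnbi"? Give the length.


Words: bljnilca, bljnon, bljnk, bljnbi
  Position 0: all 'b' => match
  Position 1: all 'l' => match
  Position 2: all 'j' => match
  Position 3: all 'n' => match
  Position 4: ('i', 'o', 'k', 'b') => mismatch, stop
LCP = "bljn" (length 4)

4


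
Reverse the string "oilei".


Input: oilei
Reading characters right to left:
  Position 4: 'i'
  Position 3: 'e'
  Position 2: 'l'
  Position 1: 'i'
  Position 0: 'o'
Reversed: ielio

ielio


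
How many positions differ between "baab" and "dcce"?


Comparing "baab" and "dcce" position by position:
  Position 0: 'b' vs 'd' => DIFFER
  Position 1: 'a' vs 'c' => DIFFER
  Position 2: 'a' vs 'c' => DIFFER
  Position 3: 'b' vs 'e' => DIFFER
Positions that differ: 4

4


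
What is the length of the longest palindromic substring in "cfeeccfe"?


Input: "cfeeccfe"
Checking substrings for palindromes:
  [2:4] "ee" (len 2) => palindrome
  [4:6] "cc" (len 2) => palindrome
Longest palindromic substring: "ee" with length 2

2


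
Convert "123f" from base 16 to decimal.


Input: "123f" in base 16
Positional expansion:
  Digit '1' (value 1) x 16^3 = 4096
  Digit '2' (value 2) x 16^2 = 512
  Digit '3' (value 3) x 16^1 = 48
  Digit 'f' (value 15) x 16^0 = 15
Sum = 4671

4671


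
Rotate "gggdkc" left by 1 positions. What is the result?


Input: "gggdkc", rotate left by 1
First 1 characters: "g"
Remaining characters: "ggdkc"
Concatenate remaining + first: "ggdkc" + "g" = "ggdkcg"

ggdkcg


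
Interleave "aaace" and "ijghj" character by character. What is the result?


Interleaving "aaace" and "ijghj":
  Position 0: 'a' from first, 'i' from second => "ai"
  Position 1: 'a' from first, 'j' from second => "aj"
  Position 2: 'a' from first, 'g' from second => "ag"
  Position 3: 'c' from first, 'h' from second => "ch"
  Position 4: 'e' from first, 'j' from second => "ej"
Result: aiajagchej

aiajagchej


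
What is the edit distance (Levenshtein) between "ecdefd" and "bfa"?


Computing edit distance: "ecdefd" -> "bfa"
DP table:
           b    f    a
      0    1    2    3
  e   1    1    2    3
  c   2    2    2    3
  d   3    3    3    3
  e   4    4    4    4
  f   5    5    4    5
  d   6    6    5    5
Edit distance = dp[6][3] = 5

5


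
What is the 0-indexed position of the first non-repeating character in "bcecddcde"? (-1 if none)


Input: bcecddcde
Character frequencies:
  'b': 1
  'c': 3
  'd': 3
  'e': 2
Scanning left to right for freq == 1:
  Position 0 ('b'): unique! => answer = 0

0


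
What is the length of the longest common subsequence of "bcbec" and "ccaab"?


LCS of "bcbec" and "ccaab"
DP table:
           c    c    a    a    b
      0    0    0    0    0    0
  b   0    0    0    0    0    1
  c   0    1    1    1    1    1
  b   0    1    1    1    1    2
  e   0    1    1    1    1    2
  c   0    1    2    2    2    2
LCS length = dp[5][5] = 2

2


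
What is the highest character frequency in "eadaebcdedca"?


Input: eadaebcdedca
Character counts:
  'a': 3
  'b': 1
  'c': 2
  'd': 3
  'e': 3
Maximum frequency: 3

3


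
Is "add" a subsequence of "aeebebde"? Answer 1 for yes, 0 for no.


Check if "add" is a subsequence of "aeebebde"
Greedy scan:
  Position 0 ('a'): matches sub[0] = 'a'
  Position 1 ('e'): no match needed
  Position 2 ('e'): no match needed
  Position 3 ('b'): no match needed
  Position 4 ('e'): no match needed
  Position 5 ('b'): no match needed
  Position 6 ('d'): matches sub[1] = 'd'
  Position 7 ('e'): no match needed
Only matched 2/3 characters => not a subsequence

0


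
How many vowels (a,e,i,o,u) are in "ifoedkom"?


Input: ifoedkom
Checking each character:
  'i' at position 0: vowel (running total: 1)
  'f' at position 1: consonant
  'o' at position 2: vowel (running total: 2)
  'e' at position 3: vowel (running total: 3)
  'd' at position 4: consonant
  'k' at position 5: consonant
  'o' at position 6: vowel (running total: 4)
  'm' at position 7: consonant
Total vowels: 4

4


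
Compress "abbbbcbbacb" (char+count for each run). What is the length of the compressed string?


Input: abbbbcbbacb
Runs:
  'a' x 1 => "a1"
  'b' x 4 => "b4"
  'c' x 1 => "c1"
  'b' x 2 => "b2"
  'a' x 1 => "a1"
  'c' x 1 => "c1"
  'b' x 1 => "b1"
Compressed: "a1b4c1b2a1c1b1"
Compressed length: 14

14


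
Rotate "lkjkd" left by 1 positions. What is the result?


Input: "lkjkd", rotate left by 1
First 1 characters: "l"
Remaining characters: "kjkd"
Concatenate remaining + first: "kjkd" + "l" = "kjkdl"

kjkdl


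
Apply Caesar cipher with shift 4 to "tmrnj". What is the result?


Caesar cipher: shift "tmrnj" by 4
  't' (pos 19) + 4 = pos 23 = 'x'
  'm' (pos 12) + 4 = pos 16 = 'q'
  'r' (pos 17) + 4 = pos 21 = 'v'
  'n' (pos 13) + 4 = pos 17 = 'r'
  'j' (pos 9) + 4 = pos 13 = 'n'
Result: xqvrn

xqvrn


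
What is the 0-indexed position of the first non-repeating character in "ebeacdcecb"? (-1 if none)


Input: ebeacdcecb
Character frequencies:
  'a': 1
  'b': 2
  'c': 3
  'd': 1
  'e': 3
Scanning left to right for freq == 1:
  Position 0 ('e'): freq=3, skip
  Position 1 ('b'): freq=2, skip
  Position 2 ('e'): freq=3, skip
  Position 3 ('a'): unique! => answer = 3

3


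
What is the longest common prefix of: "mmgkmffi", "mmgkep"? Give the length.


Words: mmgkmffi, mmgkep
  Position 0: all 'm' => match
  Position 1: all 'm' => match
  Position 2: all 'g' => match
  Position 3: all 'k' => match
  Position 4: ('m', 'e') => mismatch, stop
LCP = "mmgk" (length 4)

4


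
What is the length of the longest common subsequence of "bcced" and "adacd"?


LCS of "bcced" and "adacd"
DP table:
           a    d    a    c    d
      0    0    0    0    0    0
  b   0    0    0    0    0    0
  c   0    0    0    0    1    1
  c   0    0    0    0    1    1
  e   0    0    0    0    1    1
  d   0    0    1    1    1    2
LCS length = dp[5][5] = 2

2


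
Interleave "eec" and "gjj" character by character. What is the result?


Interleaving "eec" and "gjj":
  Position 0: 'e' from first, 'g' from second => "eg"
  Position 1: 'e' from first, 'j' from second => "ej"
  Position 2: 'c' from first, 'j' from second => "cj"
Result: egejcj

egejcj


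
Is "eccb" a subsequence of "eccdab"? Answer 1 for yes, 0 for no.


Check if "eccb" is a subsequence of "eccdab"
Greedy scan:
  Position 0 ('e'): matches sub[0] = 'e'
  Position 1 ('c'): matches sub[1] = 'c'
  Position 2 ('c'): matches sub[2] = 'c'
  Position 3 ('d'): no match needed
  Position 4 ('a'): no match needed
  Position 5 ('b'): matches sub[3] = 'b'
All 4 characters matched => is a subsequence

1


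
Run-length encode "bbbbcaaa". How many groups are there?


Input: bbbbcaaa
Scanning for consecutive runs:
  Group 1: 'b' x 4 (positions 0-3)
  Group 2: 'c' x 1 (positions 4-4)
  Group 3: 'a' x 3 (positions 5-7)
Total groups: 3

3


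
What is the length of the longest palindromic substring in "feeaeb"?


Input: "feeaeb"
Checking substrings for palindromes:
  [2:5] "eae" (len 3) => palindrome
  [1:3] "ee" (len 2) => palindrome
Longest palindromic substring: "eae" with length 3

3


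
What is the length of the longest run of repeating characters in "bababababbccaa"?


Input: "bababababbccaa"
Scanning for longest run:
  Position 1 ('a'): new char, reset run to 1
  Position 2 ('b'): new char, reset run to 1
  Position 3 ('a'): new char, reset run to 1
  Position 4 ('b'): new char, reset run to 1
  Position 5 ('a'): new char, reset run to 1
  Position 6 ('b'): new char, reset run to 1
  Position 7 ('a'): new char, reset run to 1
  Position 8 ('b'): new char, reset run to 1
  Position 9 ('b'): continues run of 'b', length=2
  Position 10 ('c'): new char, reset run to 1
  Position 11 ('c'): continues run of 'c', length=2
  Position 12 ('a'): new char, reset run to 1
  Position 13 ('a'): continues run of 'a', length=2
Longest run: 'b' with length 2

2


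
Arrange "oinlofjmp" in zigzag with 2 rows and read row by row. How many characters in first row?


Zigzag "oinlofjmp" into 2 rows:
Placing characters:
  'o' => row 0
  'i' => row 1
  'n' => row 0
  'l' => row 1
  'o' => row 0
  'f' => row 1
  'j' => row 0
  'm' => row 1
  'p' => row 0
Rows:
  Row 0: "onojp"
  Row 1: "ilfm"
First row length: 5

5


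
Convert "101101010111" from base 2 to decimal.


Input: "101101010111" in base 2
Positional expansion:
  Digit '1' (value 1) x 2^11 = 2048
  Digit '0' (value 0) x 2^10 = 0
  Digit '1' (value 1) x 2^9 = 512
  Digit '1' (value 1) x 2^8 = 256
  Digit '0' (value 0) x 2^7 = 0
  Digit '1' (value 1) x 2^6 = 64
  Digit '0' (value 0) x 2^5 = 0
  Digit '1' (value 1) x 2^4 = 16
  Digit '0' (value 0) x 2^3 = 0
  Digit '1' (value 1) x 2^2 = 4
  Digit '1' (value 1) x 2^1 = 2
  Digit '1' (value 1) x 2^0 = 1
Sum = 2903

2903


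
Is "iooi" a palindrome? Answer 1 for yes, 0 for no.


Input: iooi
Reversed: iooi
  Compare pos 0 ('i') with pos 3 ('i'): match
  Compare pos 1 ('o') with pos 2 ('o'): match
Result: palindrome

1


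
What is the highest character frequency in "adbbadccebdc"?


Input: adbbadccebdc
Character counts:
  'a': 2
  'b': 3
  'c': 3
  'd': 3
  'e': 1
Maximum frequency: 3

3


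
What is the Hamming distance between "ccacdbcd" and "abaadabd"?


Comparing "ccacdbcd" and "abaadabd" position by position:
  Position 0: 'c' vs 'a' => differ
  Position 1: 'c' vs 'b' => differ
  Position 2: 'a' vs 'a' => same
  Position 3: 'c' vs 'a' => differ
  Position 4: 'd' vs 'd' => same
  Position 5: 'b' vs 'a' => differ
  Position 6: 'c' vs 'b' => differ
  Position 7: 'd' vs 'd' => same
Total differences (Hamming distance): 5

5


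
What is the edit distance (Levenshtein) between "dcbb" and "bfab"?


Computing edit distance: "dcbb" -> "bfab"
DP table:
           b    f    a    b
      0    1    2    3    4
  d   1    1    2    3    4
  c   2    2    2    3    4
  b   3    2    3    3    3
  b   4    3    3    4    3
Edit distance = dp[4][4] = 3

3


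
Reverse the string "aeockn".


Input: aeockn
Reading characters right to left:
  Position 5: 'n'
  Position 4: 'k'
  Position 3: 'c'
  Position 2: 'o'
  Position 1: 'e'
  Position 0: 'a'
Reversed: nkcoea

nkcoea


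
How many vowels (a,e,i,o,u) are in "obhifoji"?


Input: obhifoji
Checking each character:
  'o' at position 0: vowel (running total: 1)
  'b' at position 1: consonant
  'h' at position 2: consonant
  'i' at position 3: vowel (running total: 2)
  'f' at position 4: consonant
  'o' at position 5: vowel (running total: 3)
  'j' at position 6: consonant
  'i' at position 7: vowel (running total: 4)
Total vowels: 4

4


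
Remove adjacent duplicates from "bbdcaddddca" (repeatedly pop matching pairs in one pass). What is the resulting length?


Input: bbdcaddddca
Stack-based adjacent duplicate removal:
  Read 'b': push. Stack: b
  Read 'b': matches stack top 'b' => pop. Stack: (empty)
  Read 'd': push. Stack: d
  Read 'c': push. Stack: dc
  Read 'a': push. Stack: dca
  Read 'd': push. Stack: dcad
  Read 'd': matches stack top 'd' => pop. Stack: dca
  Read 'd': push. Stack: dcad
  Read 'd': matches stack top 'd' => pop. Stack: dca
  Read 'c': push. Stack: dcac
  Read 'a': push. Stack: dcaca
Final stack: "dcaca" (length 5)

5


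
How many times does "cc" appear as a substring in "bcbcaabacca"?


Searching for "cc" in "bcbcaabacca"
Scanning each position:
  Position 0: "bc" => no
  Position 1: "cb" => no
  Position 2: "bc" => no
  Position 3: "ca" => no
  Position 4: "aa" => no
  Position 5: "ab" => no
  Position 6: "ba" => no
  Position 7: "ac" => no
  Position 8: "cc" => MATCH
  Position 9: "ca" => no
Total occurrences: 1

1


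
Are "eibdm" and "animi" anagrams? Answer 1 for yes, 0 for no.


Strings: "eibdm", "animi"
Sorted first:  bdeim
Sorted second: aiimn
Differ at position 0: 'b' vs 'a' => not anagrams

0


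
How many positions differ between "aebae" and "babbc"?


Comparing "aebae" and "babbc" position by position:
  Position 0: 'a' vs 'b' => DIFFER
  Position 1: 'e' vs 'a' => DIFFER
  Position 2: 'b' vs 'b' => same
  Position 3: 'a' vs 'b' => DIFFER
  Position 4: 'e' vs 'c' => DIFFER
Positions that differ: 4

4


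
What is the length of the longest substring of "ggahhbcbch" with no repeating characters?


Input: "ggahhbcbch"
Sliding window (track last position of each char):
  Position 0 ('g'): window [0,0] length 1 -- new best
  Position 1 ('g'): repeat (last at 0), move window start to 1
  Position 1 ('g'): window [1,1] length 1
  Position 2 ('a'): window [1,2] length 2 -- new best
  Position 3 ('h'): window [1,3] length 3 -- new best
  Position 4 ('h'): repeat (last at 3), move window start to 4
  Position 4 ('h'): window [4,4] length 1
  Position 5 ('b'): window [4,5] length 2
  Position 6 ('c'): window [4,6] length 3
  Position 7 ('b'): repeat (last at 5), move window start to 6
  Position 7 ('b'): window [6,7] length 2
  Position 8 ('c'): repeat (last at 6), move window start to 7
  Position 8 ('c'): window [7,8] length 2
  Position 9 ('h'): window [7,9] length 3
Longest substring with no repeats: "gah" with length 3

3


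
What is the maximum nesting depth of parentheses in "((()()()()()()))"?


Input: "((()()()()()()))"
Tracking depth:
  Position 0 '(': depth becomes 1
  Position 1 '(': depth becomes 2
  Position 2 '(': depth becomes 3
  Position 3 ')': depth becomes 2
  Position 4 '(': depth becomes 3
  Position 5 ')': depth becomes 2
  Position 6 '(': depth becomes 3
  Position 7 ')': depth becomes 2
  Position 8 '(': depth becomes 3
  Position 9 ')': depth becomes 2
  Position 10 '(': depth becomes 3
  Position 11 ')': depth becomes 2
  Position 12 '(': depth becomes 3
  Position 13 ')': depth becomes 2
  Position 14 ')': depth becomes 1
  Position 15 ')': depth becomes 0
Maximum depth reached: 3

3


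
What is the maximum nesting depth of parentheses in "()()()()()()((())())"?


Input: "()()()()()()((())())"
Tracking depth:
  Position 0 '(': depth becomes 1
  Position 1 ')': depth becomes 0
  Position 2 '(': depth becomes 1
  Position 3 ')': depth becomes 0
  Position 4 '(': depth becomes 1
  Position 5 ')': depth becomes 0
  Position 6 '(': depth becomes 1
  Position 7 ')': depth becomes 0
  Position 8 '(': depth becomes 1
  Position 9 ')': depth becomes 0
  Position 10 '(': depth becomes 1
  Position 11 ')': depth becomes 0
  Position 12 '(': depth becomes 1
  Position 13 '(': depth becomes 2
  Position 14 '(': depth becomes 3
  Position 15 ')': depth becomes 2
  Position 16 ')': depth becomes 1
  Position 17 '(': depth becomes 2
  Position 18 ')': depth becomes 1
  Position 19 ')': depth becomes 0
Maximum depth reached: 3

3
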